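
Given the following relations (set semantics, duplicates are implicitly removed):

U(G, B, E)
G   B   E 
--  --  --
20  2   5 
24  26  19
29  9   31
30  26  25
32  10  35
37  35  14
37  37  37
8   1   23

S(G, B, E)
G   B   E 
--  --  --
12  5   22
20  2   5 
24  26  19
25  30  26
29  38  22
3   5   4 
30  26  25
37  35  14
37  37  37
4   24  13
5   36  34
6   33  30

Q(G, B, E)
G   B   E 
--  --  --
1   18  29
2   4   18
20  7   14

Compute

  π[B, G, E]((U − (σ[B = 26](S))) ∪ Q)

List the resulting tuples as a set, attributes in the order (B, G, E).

Filtering on B = 26 leaves {(24, 26, 19), (30, 26, 25)}.
Set difference of the two operands is {(20, 2, 5), (29, 9, 31), (32, 10, 35), (37, 35, 14), (37, 37, 37), (8, 1, 23)}.
Set union of the two operands is {(1, 18, 29), (2, 4, 18), (20, 2, 5), (20, 7, 14), (29, 9, 31), (32, 10, 35), (37, 35, 14), (37, 37, 37), (8, 1, 23)}.
Keep only column(s) B, G, E: {(1, 8, 23), (10, 32, 35), (18, 1, 29), (2, 20, 5), (35, 37, 14), (37, 37, 37), (4, 2, 18), (7, 20, 14), (9, 29, 31)}

{(1, 8, 23), (10, 32, 35), (18, 1, 29), (2, 20, 5), (35, 37, 14), (37, 37, 37), (4, 2, 18), (7, 20, 14), (9, 29, 31)}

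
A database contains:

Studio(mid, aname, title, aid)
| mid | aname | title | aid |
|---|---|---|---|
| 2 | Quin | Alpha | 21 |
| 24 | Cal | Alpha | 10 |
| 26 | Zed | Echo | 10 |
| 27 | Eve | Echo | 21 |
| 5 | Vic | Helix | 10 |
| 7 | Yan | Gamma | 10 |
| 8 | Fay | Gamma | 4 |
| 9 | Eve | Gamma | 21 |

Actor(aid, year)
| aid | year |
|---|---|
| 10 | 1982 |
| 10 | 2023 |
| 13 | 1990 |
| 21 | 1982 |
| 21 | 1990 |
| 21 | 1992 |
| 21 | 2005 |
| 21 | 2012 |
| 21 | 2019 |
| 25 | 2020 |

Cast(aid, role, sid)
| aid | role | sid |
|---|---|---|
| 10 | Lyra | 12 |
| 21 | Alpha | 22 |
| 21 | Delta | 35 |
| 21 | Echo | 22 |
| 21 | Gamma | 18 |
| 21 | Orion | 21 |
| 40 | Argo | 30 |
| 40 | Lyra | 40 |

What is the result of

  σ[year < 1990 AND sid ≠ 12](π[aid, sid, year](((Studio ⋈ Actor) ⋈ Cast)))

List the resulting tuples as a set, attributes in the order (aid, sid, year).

{(21, 18, 1982), (21, 21, 1982), (21, 22, 1982), (21, 35, 1982)}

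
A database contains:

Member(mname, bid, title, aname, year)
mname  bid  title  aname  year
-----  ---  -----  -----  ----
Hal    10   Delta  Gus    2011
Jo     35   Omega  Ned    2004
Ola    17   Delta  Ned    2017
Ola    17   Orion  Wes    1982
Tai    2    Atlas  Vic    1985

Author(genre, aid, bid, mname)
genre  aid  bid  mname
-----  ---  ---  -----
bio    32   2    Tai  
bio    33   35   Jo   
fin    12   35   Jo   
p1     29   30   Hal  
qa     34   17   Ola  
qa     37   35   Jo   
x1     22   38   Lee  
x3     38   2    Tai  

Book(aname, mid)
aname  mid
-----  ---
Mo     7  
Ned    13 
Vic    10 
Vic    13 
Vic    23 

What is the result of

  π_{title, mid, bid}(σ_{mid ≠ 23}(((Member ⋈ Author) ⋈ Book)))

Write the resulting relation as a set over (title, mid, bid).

Natural join on mname, bid: {(Jo, 35, Omega, Ned, 2004, bio, 33), (Jo, 35, Omega, Ned, 2004, fin, 12), (Jo, 35, Omega, Ned, 2004, qa, 37), (Ola, 17, Delta, Ned, 2017, qa, 34), (Ola, 17, Orion, Wes, 1982, qa, 34), (Tai, 2, Atlas, Vic, 1985, bio, 32), (Tai, 2, Atlas, Vic, 1985, x3, 38)}
Natural join on aname: {(Jo, 35, Omega, Ned, 2004, bio, 33, 13), (Jo, 35, Omega, Ned, 2004, fin, 12, 13), (Jo, 35, Omega, Ned, 2004, qa, 37, 13), (Ola, 17, Delta, Ned, 2017, qa, 34, 13), (Tai, 2, Atlas, Vic, 1985, bio, 32, 10), (Tai, 2, Atlas, Vic, 1985, bio, 32, 13), (Tai, 2, Atlas, Vic, 1985, bio, 32, 23), (Tai, 2, Atlas, Vic, 1985, x3, 38, 10), (Tai, 2, Atlas, Vic, 1985, x3, 38, 13), (Tai, 2, Atlas, Vic, 1985, x3, 38, 23)}
Selection mid ≠ 23: {(Jo, 35, Omega, Ned, 2004, bio, 33, 13), (Jo, 35, Omega, Ned, 2004, fin, 12, 13), (Jo, 35, Omega, Ned, 2004, qa, 37, 13), (Ola, 17, Delta, Ned, 2017, qa, 34, 13), (Tai, 2, Atlas, Vic, 1985, bio, 32, 10), (Tai, 2, Atlas, Vic, 1985, bio, 32, 13), (Tai, 2, Atlas, Vic, 1985, x3, 38, 10), (Tai, 2, Atlas, Vic, 1985, x3, 38, 13)}
π_{title, mid, bid} gives {(Atlas, 10, 2), (Atlas, 13, 2), (Delta, 13, 17), (Omega, 13, 35)} (4 duplicate(s) eliminated).

{(Atlas, 10, 2), (Atlas, 13, 2), (Delta, 13, 17), (Omega, 13, 35)}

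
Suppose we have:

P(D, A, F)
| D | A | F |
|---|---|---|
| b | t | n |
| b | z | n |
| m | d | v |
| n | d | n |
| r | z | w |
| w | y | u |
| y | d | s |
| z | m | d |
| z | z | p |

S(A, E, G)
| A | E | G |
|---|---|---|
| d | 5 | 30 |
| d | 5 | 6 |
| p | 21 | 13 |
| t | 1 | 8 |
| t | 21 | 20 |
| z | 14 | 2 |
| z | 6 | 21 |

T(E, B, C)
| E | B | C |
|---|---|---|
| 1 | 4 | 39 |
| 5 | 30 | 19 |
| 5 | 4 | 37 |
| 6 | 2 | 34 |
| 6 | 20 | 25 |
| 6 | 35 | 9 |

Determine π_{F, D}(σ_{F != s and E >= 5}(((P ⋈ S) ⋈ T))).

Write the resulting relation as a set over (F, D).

{(n, b), (n, n), (p, z), (v, m), (w, r)}

Natural join on A: {(b, t, n, 1, 8), (b, t, n, 21, 20), (b, z, n, 14, 2), (b, z, n, 6, 21), (m, d, v, 5, 30), (m, d, v, 5, 6), (n, d, n, 5, 30), (n, d, n, 5, 6), (r, z, w, 14, 2), (r, z, w, 6, 21), (y, d, s, 5, 30), (y, d, s, 5, 6), (z, z, p, 14, 2), (z, z, p, 6, 21)}
Natural join on E: {(b, t, n, 1, 8, 4, 39), (b, z, n, 6, 21, 2, 34), (b, z, n, 6, 21, 20, 25), (b, z, n, 6, 21, 35, 9), (m, d, v, 5, 30, 30, 19), (m, d, v, 5, 30, 4, 37), (m, d, v, 5, 6, 30, 19), (m, d, v, 5, 6, 4, 37), (n, d, n, 5, 30, 30, 19), (n, d, n, 5, 30, 4, 37), (n, d, n, 5, 6, 30, 19), (n, d, n, 5, 6, 4, 37), (r, z, w, 6, 21, 2, 34), (r, z, w, 6, 21, 20, 25), (r, z, w, 6, 21, 35, 9), (y, d, s, 5, 30, 30, 19), (y, d, s, 5, 30, 4, 37), (y, d, s, 5, 6, 30, 19), (y, d, s, 5, 6, 4, 37), (z, z, p, 6, 21, 2, 34), (z, z, p, 6, 21, 20, 25), (z, z, p, 6, 21, 35, 9)}
Apply σ_{F != s and E >= 5}; surviving tuples: {(b, z, n, 6, 21, 2, 34), (b, z, n, 6, 21, 20, 25), (b, z, n, 6, 21, 35, 9), (m, d, v, 5, 30, 30, 19), (m, d, v, 5, 30, 4, 37), (m, d, v, 5, 6, 30, 19), (m, d, v, 5, 6, 4, 37), (n, d, n, 5, 30, 30, 19), (n, d, n, 5, 30, 4, 37), (n, d, n, 5, 6, 30, 19), (n, d, n, 5, 6, 4, 37), (r, z, w, 6, 21, 2, 34), (r, z, w, 6, 21, 20, 25), (r, z, w, 6, 21, 35, 9), (z, z, p, 6, 21, 2, 34), (z, z, p, 6, 21, 20, 25), (z, z, p, 6, 21, 35, 9)}
π[F, D]: project onto (F, D) (12 duplicate(s) eliminated) → {(n, b), (n, n), (p, z), (v, m), (w, r)}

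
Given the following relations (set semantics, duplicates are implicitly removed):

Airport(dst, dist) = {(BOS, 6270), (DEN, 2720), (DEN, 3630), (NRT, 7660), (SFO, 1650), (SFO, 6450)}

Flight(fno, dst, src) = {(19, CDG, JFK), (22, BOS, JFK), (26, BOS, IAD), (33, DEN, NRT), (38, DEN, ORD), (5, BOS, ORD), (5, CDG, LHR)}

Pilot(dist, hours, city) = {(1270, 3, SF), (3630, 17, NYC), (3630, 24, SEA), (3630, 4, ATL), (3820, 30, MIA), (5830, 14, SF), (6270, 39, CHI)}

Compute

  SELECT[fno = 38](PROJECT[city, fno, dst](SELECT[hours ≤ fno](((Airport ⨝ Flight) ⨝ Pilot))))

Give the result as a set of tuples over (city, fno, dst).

Joining Airport and Flight on dst yields {(BOS, 6270, 22, JFK), (BOS, 6270, 26, IAD), (BOS, 6270, 5, ORD), (DEN, 2720, 33, NRT), (DEN, 2720, 38, ORD), (DEN, 3630, 33, NRT), (DEN, 3630, 38, ORD)}.
Joining (Airport ⨝ Flight) and Pilot on dist yields {(BOS, 6270, 22, JFK, 39, CHI), (BOS, 6270, 26, IAD, 39, CHI), (BOS, 6270, 5, ORD, 39, CHI), (DEN, 3630, 33, NRT, 17, NYC), (DEN, 3630, 33, NRT, 24, SEA), (DEN, 3630, 33, NRT, 4, ATL), (DEN, 3630, 38, ORD, 17, NYC), (DEN, 3630, 38, ORD, 24, SEA), (DEN, 3630, 38, ORD, 4, ATL)}.
Selection hours ≤ fno: {(DEN, 3630, 33, NRT, 17, NYC), (DEN, 3630, 33, NRT, 24, SEA), (DEN, 3630, 33, NRT, 4, ATL), (DEN, 3630, 38, ORD, 17, NYC), (DEN, 3630, 38, ORD, 24, SEA), (DEN, 3630, 38, ORD, 4, ATL)}
Keep only column(s) city, fno, dst: {(ATL, 33, DEN), (ATL, 38, DEN), (NYC, 33, DEN), (NYC, 38, DEN), (SEA, 33, DEN), (SEA, 38, DEN)}
Selection fno = 38: {(ATL, 38, DEN), (NYC, 38, DEN), (SEA, 38, DEN)}

{(ATL, 38, DEN), (NYC, 38, DEN), (SEA, 38, DEN)}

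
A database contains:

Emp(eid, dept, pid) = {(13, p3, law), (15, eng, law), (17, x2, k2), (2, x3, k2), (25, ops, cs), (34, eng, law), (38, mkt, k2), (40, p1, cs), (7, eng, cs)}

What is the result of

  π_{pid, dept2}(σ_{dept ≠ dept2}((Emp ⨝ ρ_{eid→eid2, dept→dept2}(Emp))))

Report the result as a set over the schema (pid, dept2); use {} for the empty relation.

ρ[eid→eid2, dept→dept2]: schema becomes (eid2, dept2, pid); tuples unchanged.
Joining Emp and ρ_{eid→eid2, dept→dept2}(Emp) on pid yields {(13, p3, law, 13, p3), (13, p3, law, 15, eng), (13, p3, law, 34, eng), (15, eng, law, 13, p3), (15, eng, law, 15, eng), (15, eng, law, 34, eng), (17, x2, k2, 17, x2), (17, x2, k2, 2, x3), (17, x2, k2, 38, mkt), (2, x3, k2, 17, x2), (2, x3, k2, 2, x3), (2, x3, k2, 38, mkt), (25, ops, cs, 25, ops), (25, ops, cs, 40, p1), (25, ops, cs, 7, eng), (34, eng, law, 13, p3), (34, eng, law, 15, eng), (34, eng, law, 34, eng), (38, mkt, k2, 17, x2), (38, mkt, k2, 2, x3), (38, mkt, k2, 38, mkt), (40, p1, cs, 25, ops), (40, p1, cs, 40, p1), (40, p1, cs, 7, eng), (7, eng, cs, 25, ops), (7, eng, cs, 40, p1), (7, eng, cs, 7, eng)}.
Apply σ_{dept ≠ dept2}; surviving tuples: {(13, p3, law, 15, eng), (13, p3, law, 34, eng), (15, eng, law, 13, p3), (17, x2, k2, 2, x3), (17, x2, k2, 38, mkt), (2, x3, k2, 17, x2), (2, x3, k2, 38, mkt), (25, ops, cs, 40, p1), (25, ops, cs, 7, eng), (34, eng, law, 13, p3), (38, mkt, k2, 17, x2), (38, mkt, k2, 2, x3), (40, p1, cs, 25, ops), (40, p1, cs, 7, eng), (7, eng, cs, 25, ops), (7, eng, cs, 40, p1)}
Projecting to pid, dept2 (8 duplicate(s) eliminated): {(cs, eng), (cs, ops), (cs, p1), (k2, mkt), (k2, x2), (k2, x3), (law, eng), (law, p3)}

{(cs, eng), (cs, ops), (cs, p1), (k2, mkt), (k2, x2), (k2, x3), (law, eng), (law, p3)}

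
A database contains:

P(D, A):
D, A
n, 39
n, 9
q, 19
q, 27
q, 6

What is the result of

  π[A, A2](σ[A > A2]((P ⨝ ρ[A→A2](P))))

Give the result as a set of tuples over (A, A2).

{(19, 6), (27, 19), (27, 6), (39, 9)}

ρ[A→A2]: schema becomes (D, A2); tuples unchanged.
Natural join on D: {(n, 39, 39), (n, 39, 9), (n, 9, 39), (n, 9, 9), (q, 19, 19), (q, 19, 27), (q, 19, 6), (q, 27, 19), (q, 27, 27), (q, 27, 6), (q, 6, 19), (q, 6, 27), (q, 6, 6)}
Selection A > A2: {(n, 39, 9), (q, 19, 6), (q, 27, 19), (q, 27, 6)}
π[A, A2]: project onto (A, A2) → {(19, 6), (27, 19), (27, 6), (39, 9)}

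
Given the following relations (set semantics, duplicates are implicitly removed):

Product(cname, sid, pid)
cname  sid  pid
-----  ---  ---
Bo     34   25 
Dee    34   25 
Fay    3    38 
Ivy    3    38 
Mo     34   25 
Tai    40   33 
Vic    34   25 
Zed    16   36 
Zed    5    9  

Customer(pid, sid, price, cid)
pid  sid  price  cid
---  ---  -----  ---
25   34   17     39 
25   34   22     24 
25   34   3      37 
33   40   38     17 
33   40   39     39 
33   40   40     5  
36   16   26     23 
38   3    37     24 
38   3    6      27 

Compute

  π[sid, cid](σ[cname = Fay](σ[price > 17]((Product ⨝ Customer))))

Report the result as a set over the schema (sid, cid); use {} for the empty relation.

{(3, 24)}

Product ⋈ Customer (natural join on sid, pid): {(Bo, 34, 25, 17, 39), (Bo, 34, 25, 22, 24), (Bo, 34, 25, 3, 37), (Dee, 34, 25, 17, 39), (Dee, 34, 25, 22, 24), (Dee, 34, 25, 3, 37), (Fay, 3, 38, 37, 24), (Fay, 3, 38, 6, 27), (Ivy, 3, 38, 37, 24), (Ivy, 3, 38, 6, 27), (Mo, 34, 25, 17, 39), (Mo, 34, 25, 22, 24), (Mo, 34, 25, 3, 37), (Tai, 40, 33, 38, 17), (Tai, 40, 33, 39, 39), (Tai, 40, 33, 40, 5), (Vic, 34, 25, 17, 39), (Vic, 34, 25, 22, 24), (Vic, 34, 25, 3, 37), (Zed, 16, 36, 26, 23)}
Selection price > 17: {(Bo, 34, 25, 22, 24), (Dee, 34, 25, 22, 24), (Fay, 3, 38, 37, 24), (Ivy, 3, 38, 37, 24), (Mo, 34, 25, 22, 24), (Tai, 40, 33, 38, 17), (Tai, 40, 33, 39, 39), (Tai, 40, 33, 40, 5), (Vic, 34, 25, 22, 24), (Zed, 16, 36, 26, 23)}
Selection cname = Fay: {(Fay, 3, 38, 37, 24)}
π[sid, cid]: project onto (sid, cid) → {(3, 24)}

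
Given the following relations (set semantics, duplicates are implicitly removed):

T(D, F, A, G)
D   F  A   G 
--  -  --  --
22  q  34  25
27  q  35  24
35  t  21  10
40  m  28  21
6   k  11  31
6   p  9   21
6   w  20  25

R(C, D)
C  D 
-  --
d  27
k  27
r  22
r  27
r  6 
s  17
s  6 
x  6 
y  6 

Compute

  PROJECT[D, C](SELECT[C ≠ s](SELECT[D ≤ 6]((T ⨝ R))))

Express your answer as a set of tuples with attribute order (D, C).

Natural join on D: {(22, q, 34, 25, r), (27, q, 35, 24, d), (27, q, 35, 24, k), (27, q, 35, 24, r), (6, k, 11, 31, r), (6, k, 11, 31, s), (6, k, 11, 31, x), (6, k, 11, 31, y), (6, p, 9, 21, r), (6, p, 9, 21, s), (6, p, 9, 21, x), (6, p, 9, 21, y), (6, w, 20, 25, r), (6, w, 20, 25, s), (6, w, 20, 25, x), (6, w, 20, 25, y)}
σ[D ≤ 6]: keep tuples satisfying D ≤ 6 → {(6, k, 11, 31, r), (6, k, 11, 31, s), (6, k, 11, 31, x), (6, k, 11, 31, y), (6, p, 9, 21, r), (6, p, 9, 21, s), (6, p, 9, 21, x), (6, p, 9, 21, y), (6, w, 20, 25, r), (6, w, 20, 25, s), (6, w, 20, 25, x), (6, w, 20, 25, y)}
σ[C ≠ s]: keep tuples satisfying C ≠ s → {(6, k, 11, 31, r), (6, k, 11, 31, x), (6, k, 11, 31, y), (6, p, 9, 21, r), (6, p, 9, 21, x), (6, p, 9, 21, y), (6, w, 20, 25, r), (6, w, 20, 25, x), (6, w, 20, 25, y)}
Keep only column(s) D, C (6 duplicate(s) eliminated): {(6, r), (6, x), (6, y)}

{(6, r), (6, x), (6, y)}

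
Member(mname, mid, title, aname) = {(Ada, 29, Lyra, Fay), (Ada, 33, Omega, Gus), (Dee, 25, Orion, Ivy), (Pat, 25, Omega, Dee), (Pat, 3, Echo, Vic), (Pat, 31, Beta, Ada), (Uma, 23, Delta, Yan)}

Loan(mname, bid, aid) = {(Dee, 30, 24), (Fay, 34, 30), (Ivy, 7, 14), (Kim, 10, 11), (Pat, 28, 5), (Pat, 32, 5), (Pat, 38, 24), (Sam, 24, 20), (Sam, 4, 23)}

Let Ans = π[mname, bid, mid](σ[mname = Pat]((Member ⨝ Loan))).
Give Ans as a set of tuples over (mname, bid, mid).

{(Pat, 28, 25), (Pat, 28, 3), (Pat, 28, 31), (Pat, 32, 25), (Pat, 32, 3), (Pat, 32, 31), (Pat, 38, 25), (Pat, 38, 3), (Pat, 38, 31)}

Member ⋈ Loan (natural join on mname): {(Dee, 25, Orion, Ivy, 30, 24), (Pat, 25, Omega, Dee, 28, 5), (Pat, 25, Omega, Dee, 32, 5), (Pat, 25, Omega, Dee, 38, 24), (Pat, 3, Echo, Vic, 28, 5), (Pat, 3, Echo, Vic, 32, 5), (Pat, 3, Echo, Vic, 38, 24), (Pat, 31, Beta, Ada, 28, 5), (Pat, 31, Beta, Ada, 32, 5), (Pat, 31, Beta, Ada, 38, 24)}
σ[mname = Pat]: keep tuples satisfying mname = Pat → {(Pat, 25, Omega, Dee, 28, 5), (Pat, 25, Omega, Dee, 32, 5), (Pat, 25, Omega, Dee, 38, 24), (Pat, 3, Echo, Vic, 28, 5), (Pat, 3, Echo, Vic, 32, 5), (Pat, 3, Echo, Vic, 38, 24), (Pat, 31, Beta, Ada, 28, 5), (Pat, 31, Beta, Ada, 32, 5), (Pat, 31, Beta, Ada, 38, 24)}
Projecting to mname, bid, mid: {(Pat, 28, 25), (Pat, 28, 3), (Pat, 28, 31), (Pat, 32, 25), (Pat, 32, 3), (Pat, 32, 31), (Pat, 38, 25), (Pat, 38, 3), (Pat, 38, 31)}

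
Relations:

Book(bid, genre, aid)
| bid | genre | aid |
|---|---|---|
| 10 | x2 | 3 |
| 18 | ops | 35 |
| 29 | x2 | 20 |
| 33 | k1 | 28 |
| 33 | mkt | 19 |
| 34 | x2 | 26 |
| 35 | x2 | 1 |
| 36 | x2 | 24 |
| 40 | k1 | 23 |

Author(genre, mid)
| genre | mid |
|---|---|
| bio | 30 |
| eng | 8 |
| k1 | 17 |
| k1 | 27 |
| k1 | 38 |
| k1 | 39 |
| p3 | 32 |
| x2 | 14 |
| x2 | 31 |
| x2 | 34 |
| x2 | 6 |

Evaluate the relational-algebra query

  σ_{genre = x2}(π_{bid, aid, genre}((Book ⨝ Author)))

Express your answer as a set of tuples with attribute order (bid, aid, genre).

{(10, 3, x2), (29, 20, x2), (34, 26, x2), (35, 1, x2), (36, 24, x2)}

Book ⋈ Author (natural join on genre): {(10, x2, 3, 14), (10, x2, 3, 31), (10, x2, 3, 34), (10, x2, 3, 6), (29, x2, 20, 14), (29, x2, 20, 31), (29, x2, 20, 34), (29, x2, 20, 6), (33, k1, 28, 17), (33, k1, 28, 27), (33, k1, 28, 38), (33, k1, 28, 39), (34, x2, 26, 14), (34, x2, 26, 31), (34, x2, 26, 34), (34, x2, 26, 6), (35, x2, 1, 14), (35, x2, 1, 31), (35, x2, 1, 34), (35, x2, 1, 6), (36, x2, 24, 14), (36, x2, 24, 31), (36, x2, 24, 34), (36, x2, 24, 6), (40, k1, 23, 17), (40, k1, 23, 27), (40, k1, 23, 38), (40, k1, 23, 39)}
Keep only column(s) bid, aid, genre (21 duplicate(s) eliminated): {(10, 3, x2), (29, 20, x2), (33, 28, k1), (34, 26, x2), (35, 1, x2), (36, 24, x2), (40, 23, k1)}
σ[genre = x2]: keep tuples satisfying genre = x2 → {(10, 3, x2), (29, 20, x2), (34, 26, x2), (35, 1, x2), (36, 24, x2)}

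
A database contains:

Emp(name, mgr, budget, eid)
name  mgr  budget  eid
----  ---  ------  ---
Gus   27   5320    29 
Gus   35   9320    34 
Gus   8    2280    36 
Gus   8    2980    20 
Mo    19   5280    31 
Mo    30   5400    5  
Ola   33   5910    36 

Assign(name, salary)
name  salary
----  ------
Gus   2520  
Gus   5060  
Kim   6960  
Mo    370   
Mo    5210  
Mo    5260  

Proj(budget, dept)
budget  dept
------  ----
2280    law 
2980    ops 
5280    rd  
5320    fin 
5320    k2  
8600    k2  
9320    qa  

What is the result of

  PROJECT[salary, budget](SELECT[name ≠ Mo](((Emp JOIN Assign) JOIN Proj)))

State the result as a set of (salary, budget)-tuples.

{(2520, 2280), (2520, 2980), (2520, 5320), (2520, 9320), (5060, 2280), (5060, 2980), (5060, 5320), (5060, 9320)}

Natural join on name: {(Gus, 27, 5320, 29, 2520), (Gus, 27, 5320, 29, 5060), (Gus, 35, 9320, 34, 2520), (Gus, 35, 9320, 34, 5060), (Gus, 8, 2280, 36, 2520), (Gus, 8, 2280, 36, 5060), (Gus, 8, 2980, 20, 2520), (Gus, 8, 2980, 20, 5060), (Mo, 19, 5280, 31, 370), (Mo, 19, 5280, 31, 5210), (Mo, 19, 5280, 31, 5260), (Mo, 30, 5400, 5, 370), (Mo, 30, 5400, 5, 5210), (Mo, 30, 5400, 5, 5260)}
Natural join on budget: {(Gus, 27, 5320, 29, 2520, fin), (Gus, 27, 5320, 29, 2520, k2), (Gus, 27, 5320, 29, 5060, fin), (Gus, 27, 5320, 29, 5060, k2), (Gus, 35, 9320, 34, 2520, qa), (Gus, 35, 9320, 34, 5060, qa), (Gus, 8, 2280, 36, 2520, law), (Gus, 8, 2280, 36, 5060, law), (Gus, 8, 2980, 20, 2520, ops), (Gus, 8, 2980, 20, 5060, ops), (Mo, 19, 5280, 31, 370, rd), (Mo, 19, 5280, 31, 5210, rd), (Mo, 19, 5280, 31, 5260, rd)}
Apply σ_{name ≠ Mo}; surviving tuples: {(Gus, 27, 5320, 29, 2520, fin), (Gus, 27, 5320, 29, 2520, k2), (Gus, 27, 5320, 29, 5060, fin), (Gus, 27, 5320, 29, 5060, k2), (Gus, 35, 9320, 34, 2520, qa), (Gus, 35, 9320, 34, 5060, qa), (Gus, 8, 2280, 36, 2520, law), (Gus, 8, 2280, 36, 5060, law), (Gus, 8, 2980, 20, 2520, ops), (Gus, 8, 2980, 20, 5060, ops)}
π[salary, budget]: project onto (salary, budget) (2 duplicate(s) eliminated) → {(2520, 2280), (2520, 2980), (2520, 5320), (2520, 9320), (5060, 2280), (5060, 2980), (5060, 5320), (5060, 9320)}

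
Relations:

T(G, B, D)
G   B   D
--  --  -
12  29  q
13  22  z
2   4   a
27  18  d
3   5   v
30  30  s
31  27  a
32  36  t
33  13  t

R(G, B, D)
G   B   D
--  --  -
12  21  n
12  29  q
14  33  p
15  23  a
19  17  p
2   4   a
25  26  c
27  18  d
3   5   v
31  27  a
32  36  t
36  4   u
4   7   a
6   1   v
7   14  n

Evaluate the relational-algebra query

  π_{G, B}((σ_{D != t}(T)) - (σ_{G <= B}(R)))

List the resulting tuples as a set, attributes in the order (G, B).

σ[D != t]: keep tuples satisfying D != t → {(12, 29, q), (13, 22, z), (2, 4, a), (27, 18, d), (3, 5, v), (30, 30, s), (31, 27, a)}
σ[G <= B]: keep tuples satisfying G <= B → {(12, 21, n), (12, 29, q), (14, 33, p), (15, 23, a), (2, 4, a), (25, 26, c), (3, 5, v), (32, 36, t), (4, 7, a), (7, 14, n)}
Taking the difference: {(13, 22, z), (27, 18, d), (30, 30, s), (31, 27, a)}
π[G, B]: project onto (G, B) → {(13, 22), (27, 18), (30, 30), (31, 27)}

{(13, 22), (27, 18), (30, 30), (31, 27)}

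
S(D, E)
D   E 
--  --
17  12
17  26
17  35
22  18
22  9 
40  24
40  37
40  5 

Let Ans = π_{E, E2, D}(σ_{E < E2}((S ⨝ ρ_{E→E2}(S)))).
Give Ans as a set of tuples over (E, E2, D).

ρ[E→E2]: schema becomes (D, E2); tuples unchanged.
S ⋈ ρ_{E→E2}(S) (natural join on D): {(17, 12, 12), (17, 12, 26), (17, 12, 35), (17, 26, 12), (17, 26, 26), (17, 26, 35), (17, 35, 12), (17, 35, 26), (17, 35, 35), (22, 18, 18), (22, 18, 9), (22, 9, 18), (22, 9, 9), (40, 24, 24), (40, 24, 37), (40, 24, 5), (40, 37, 24), (40, 37, 37), (40, 37, 5), (40, 5, 24), (40, 5, 37), (40, 5, 5)}
Apply σ_{E < E2}; surviving tuples: {(17, 12, 26), (17, 12, 35), (17, 26, 35), (22, 9, 18), (40, 24, 37), (40, 5, 24), (40, 5, 37)}
Projecting to E, E2, D: {(12, 26, 17), (12, 35, 17), (24, 37, 40), (26, 35, 17), (5, 24, 40), (5, 37, 40), (9, 18, 22)}

{(12, 26, 17), (12, 35, 17), (24, 37, 40), (26, 35, 17), (5, 24, 40), (5, 37, 40), (9, 18, 22)}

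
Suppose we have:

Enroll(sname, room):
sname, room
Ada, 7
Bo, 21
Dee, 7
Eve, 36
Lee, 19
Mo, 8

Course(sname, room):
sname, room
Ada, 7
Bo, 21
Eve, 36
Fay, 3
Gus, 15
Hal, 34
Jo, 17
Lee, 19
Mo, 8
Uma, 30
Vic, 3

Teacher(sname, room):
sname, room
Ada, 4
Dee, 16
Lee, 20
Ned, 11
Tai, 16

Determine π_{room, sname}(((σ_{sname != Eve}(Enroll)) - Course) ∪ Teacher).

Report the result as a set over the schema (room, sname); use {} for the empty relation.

{(11, Ned), (16, Dee), (16, Tai), (20, Lee), (4, Ada), (7, Dee)}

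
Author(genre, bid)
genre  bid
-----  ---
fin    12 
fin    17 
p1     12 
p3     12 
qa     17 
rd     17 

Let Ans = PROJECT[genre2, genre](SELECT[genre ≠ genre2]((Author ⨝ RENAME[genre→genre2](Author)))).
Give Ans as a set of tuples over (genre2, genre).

ρ[genre→genre2]: schema becomes (genre2, bid); tuples unchanged.
Joining Author and RENAME[genre→genre2](Author) on bid yields {(fin, 12, fin), (fin, 12, p1), (fin, 12, p3), (fin, 17, fin), (fin, 17, qa), (fin, 17, rd), (p1, 12, fin), (p1, 12, p1), (p1, 12, p3), (p3, 12, fin), (p3, 12, p1), (p3, 12, p3), (qa, 17, fin), (qa, 17, qa), (qa, 17, rd), (rd, 17, fin), (rd, 17, qa), (rd, 17, rd)}.
Apply σ_{genre ≠ genre2}; surviving tuples: {(fin, 12, p1), (fin, 12, p3), (fin, 17, qa), (fin, 17, rd), (p1, 12, fin), (p1, 12, p3), (p3, 12, fin), (p3, 12, p1), (qa, 17, fin), (qa, 17, rd), (rd, 17, fin), (rd, 17, qa)}
Keep only column(s) genre2, genre: {(fin, p1), (fin, p3), (fin, qa), (fin, rd), (p1, fin), (p1, p3), (p3, fin), (p3, p1), (qa, fin), (qa, rd), (rd, fin), (rd, qa)}

{(fin, p1), (fin, p3), (fin, qa), (fin, rd), (p1, fin), (p1, p3), (p3, fin), (p3, p1), (qa, fin), (qa, rd), (rd, fin), (rd, qa)}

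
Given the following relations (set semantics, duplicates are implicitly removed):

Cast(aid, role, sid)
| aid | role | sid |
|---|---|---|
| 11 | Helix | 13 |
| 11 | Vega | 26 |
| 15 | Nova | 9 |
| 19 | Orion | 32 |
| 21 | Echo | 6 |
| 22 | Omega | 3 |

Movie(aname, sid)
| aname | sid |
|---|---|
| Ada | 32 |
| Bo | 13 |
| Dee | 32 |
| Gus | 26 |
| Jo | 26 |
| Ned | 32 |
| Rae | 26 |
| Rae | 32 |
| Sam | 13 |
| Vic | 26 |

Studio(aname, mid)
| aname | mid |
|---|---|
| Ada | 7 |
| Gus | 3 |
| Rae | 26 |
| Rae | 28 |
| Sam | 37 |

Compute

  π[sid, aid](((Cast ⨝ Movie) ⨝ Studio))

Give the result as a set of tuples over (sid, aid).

{(13, 11), (26, 11), (32, 19)}

Joining Cast and Movie on sid yields {(11, Helix, 13, Bo), (11, Helix, 13, Sam), (11, Vega, 26, Gus), (11, Vega, 26, Jo), (11, Vega, 26, Rae), (11, Vega, 26, Vic), (19, Orion, 32, Ada), (19, Orion, 32, Dee), (19, Orion, 32, Ned), (19, Orion, 32, Rae)}.
Joining (Cast ⨝ Movie) and Studio on aname yields {(11, Helix, 13, Sam, 37), (11, Vega, 26, Gus, 3), (11, Vega, 26, Rae, 26), (11, Vega, 26, Rae, 28), (19, Orion, 32, Ada, 7), (19, Orion, 32, Rae, 26), (19, Orion, 32, Rae, 28)}.
π[sid, aid]: project onto (sid, aid) (4 duplicate(s) eliminated) → {(13, 11), (26, 11), (32, 19)}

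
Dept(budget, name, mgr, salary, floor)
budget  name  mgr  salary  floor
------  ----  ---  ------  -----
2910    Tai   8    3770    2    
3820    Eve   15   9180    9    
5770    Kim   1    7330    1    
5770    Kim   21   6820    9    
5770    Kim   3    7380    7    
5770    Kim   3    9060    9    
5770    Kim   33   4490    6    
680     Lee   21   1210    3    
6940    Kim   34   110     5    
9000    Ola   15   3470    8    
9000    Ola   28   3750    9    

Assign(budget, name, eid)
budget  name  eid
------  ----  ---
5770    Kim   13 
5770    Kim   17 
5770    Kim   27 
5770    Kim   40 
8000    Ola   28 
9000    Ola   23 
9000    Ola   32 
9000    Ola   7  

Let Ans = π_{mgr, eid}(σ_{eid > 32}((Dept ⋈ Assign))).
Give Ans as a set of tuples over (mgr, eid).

{(1, 40), (21, 40), (3, 40), (33, 40)}

Natural join on budget, name: {(5770, Kim, 1, 7330, 1, 13), (5770, Kim, 1, 7330, 1, 17), (5770, Kim, 1, 7330, 1, 27), (5770, Kim, 1, 7330, 1, 40), (5770, Kim, 21, 6820, 9, 13), (5770, Kim, 21, 6820, 9, 17), (5770, Kim, 21, 6820, 9, 27), (5770, Kim, 21, 6820, 9, 40), (5770, Kim, 3, 7380, 7, 13), (5770, Kim, 3, 7380, 7, 17), (5770, Kim, 3, 7380, 7, 27), (5770, Kim, 3, 7380, 7, 40), (5770, Kim, 3, 9060, 9, 13), (5770, Kim, 3, 9060, 9, 17), (5770, Kim, 3, 9060, 9, 27), (5770, Kim, 3, 9060, 9, 40), (5770, Kim, 33, 4490, 6, 13), (5770, Kim, 33, 4490, 6, 17), (5770, Kim, 33, 4490, 6, 27), (5770, Kim, 33, 4490, 6, 40), (9000, Ola, 15, 3470, 8, 23), (9000, Ola, 15, 3470, 8, 32), (9000, Ola, 15, 3470, 8, 7), (9000, Ola, 28, 3750, 9, 23), (9000, Ola, 28, 3750, 9, 32), (9000, Ola, 28, 3750, 9, 7)}
Apply σ_{eid > 32}; surviving tuples: {(5770, Kim, 1, 7330, 1, 40), (5770, Kim, 21, 6820, 9, 40), (5770, Kim, 3, 7380, 7, 40), (5770, Kim, 3, 9060, 9, 40), (5770, Kim, 33, 4490, 6, 40)}
π_{mgr, eid} gives {(1, 40), (21, 40), (3, 40), (33, 40)} (1 duplicate(s) eliminated).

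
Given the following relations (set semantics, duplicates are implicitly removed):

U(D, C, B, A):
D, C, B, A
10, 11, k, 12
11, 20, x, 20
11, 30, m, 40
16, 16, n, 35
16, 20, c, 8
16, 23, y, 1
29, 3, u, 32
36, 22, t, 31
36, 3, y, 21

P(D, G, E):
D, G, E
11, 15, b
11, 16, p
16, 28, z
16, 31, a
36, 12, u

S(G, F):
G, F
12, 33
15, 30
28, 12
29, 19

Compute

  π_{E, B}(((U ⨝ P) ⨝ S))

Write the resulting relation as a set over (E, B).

{(b, m), (b, x), (u, t), (u, y), (z, c), (z, n), (z, y)}

Natural join on D: {(11, 20, x, 20, 15, b), (11, 20, x, 20, 16, p), (11, 30, m, 40, 15, b), (11, 30, m, 40, 16, p), (16, 16, n, 35, 28, z), (16, 16, n, 35, 31, a), (16, 20, c, 8, 28, z), (16, 20, c, 8, 31, a), (16, 23, y, 1, 28, z), (16, 23, y, 1, 31, a), (36, 22, t, 31, 12, u), (36, 3, y, 21, 12, u)}
Natural join on G: {(11, 20, x, 20, 15, b, 30), (11, 30, m, 40, 15, b, 30), (16, 16, n, 35, 28, z, 12), (16, 20, c, 8, 28, z, 12), (16, 23, y, 1, 28, z, 12), (36, 22, t, 31, 12, u, 33), (36, 3, y, 21, 12, u, 33)}
Keep only column(s) E, B: {(b, m), (b, x), (u, t), (u, y), (z, c), (z, n), (z, y)}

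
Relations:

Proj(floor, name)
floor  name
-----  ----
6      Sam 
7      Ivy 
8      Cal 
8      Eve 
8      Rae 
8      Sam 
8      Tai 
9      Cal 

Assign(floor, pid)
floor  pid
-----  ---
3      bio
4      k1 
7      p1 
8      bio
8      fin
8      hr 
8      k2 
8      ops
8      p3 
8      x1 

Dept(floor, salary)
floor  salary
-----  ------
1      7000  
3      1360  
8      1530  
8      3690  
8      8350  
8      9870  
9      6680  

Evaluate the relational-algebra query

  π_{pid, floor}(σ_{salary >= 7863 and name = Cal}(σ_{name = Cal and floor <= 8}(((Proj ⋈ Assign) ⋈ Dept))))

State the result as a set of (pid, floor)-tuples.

{(bio, 8), (fin, 8), (hr, 8), (k2, 8), (ops, 8), (p3, 8), (x1, 8)}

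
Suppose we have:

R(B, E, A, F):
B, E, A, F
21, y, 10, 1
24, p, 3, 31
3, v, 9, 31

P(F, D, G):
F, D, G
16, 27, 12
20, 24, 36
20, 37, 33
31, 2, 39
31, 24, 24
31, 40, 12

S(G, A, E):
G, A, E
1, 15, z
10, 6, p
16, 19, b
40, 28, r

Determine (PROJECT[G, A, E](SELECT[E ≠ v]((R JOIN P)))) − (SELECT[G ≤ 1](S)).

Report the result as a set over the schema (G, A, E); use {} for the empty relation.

{(12, 3, p), (24, 3, p), (39, 3, p)}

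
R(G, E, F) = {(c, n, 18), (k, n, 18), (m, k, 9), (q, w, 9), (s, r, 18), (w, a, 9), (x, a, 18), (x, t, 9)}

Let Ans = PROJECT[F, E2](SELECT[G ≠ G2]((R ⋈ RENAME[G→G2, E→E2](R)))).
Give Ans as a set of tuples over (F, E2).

{(18, a), (18, n), (18, r), (9, a), (9, k), (9, t), (9, w)}

ρ[G→G2, E→E2]: schema becomes (G2, E2, F); tuples unchanged.
R ⋈ RENAME[G→G2, E→E2](R) (natural join on F): {(c, n, 18, c, n), (c, n, 18, k, n), (c, n, 18, s, r), (c, n, 18, x, a), (k, n, 18, c, n), (k, n, 18, k, n), (k, n, 18, s, r), (k, n, 18, x, a), (m, k, 9, m, k), (m, k, 9, q, w), (m, k, 9, w, a), (m, k, 9, x, t), (q, w, 9, m, k), (q, w, 9, q, w), (q, w, 9, w, a), (q, w, 9, x, t), (s, r, 18, c, n), (s, r, 18, k, n), (s, r, 18, s, r), (s, r, 18, x, a), (w, a, 9, m, k), (w, a, 9, q, w), (w, a, 9, w, a), (w, a, 9, x, t), (x, a, 18, c, n), (x, a, 18, k, n), (x, a, 18, s, r), (x, a, 18, x, a), (x, t, 9, m, k), (x, t, 9, q, w), (x, t, 9, w, a), (x, t, 9, x, t)}
Selection G ≠ G2: {(c, n, 18, k, n), (c, n, 18, s, r), (c, n, 18, x, a), (k, n, 18, c, n), (k, n, 18, s, r), (k, n, 18, x, a), (m, k, 9, q, w), (m, k, 9, w, a), (m, k, 9, x, t), (q, w, 9, m, k), (q, w, 9, w, a), (q, w, 9, x, t), (s, r, 18, c, n), (s, r, 18, k, n), (s, r, 18, x, a), (w, a, 9, m, k), (w, a, 9, q, w), (w, a, 9, x, t), (x, a, 18, c, n), (x, a, 18, k, n), (x, a, 18, s, r), (x, t, 9, m, k), (x, t, 9, q, w), (x, t, 9, w, a)}
Keep only column(s) F, E2 (17 duplicate(s) eliminated): {(18, a), (18, n), (18, r), (9, a), (9, k), (9, t), (9, w)}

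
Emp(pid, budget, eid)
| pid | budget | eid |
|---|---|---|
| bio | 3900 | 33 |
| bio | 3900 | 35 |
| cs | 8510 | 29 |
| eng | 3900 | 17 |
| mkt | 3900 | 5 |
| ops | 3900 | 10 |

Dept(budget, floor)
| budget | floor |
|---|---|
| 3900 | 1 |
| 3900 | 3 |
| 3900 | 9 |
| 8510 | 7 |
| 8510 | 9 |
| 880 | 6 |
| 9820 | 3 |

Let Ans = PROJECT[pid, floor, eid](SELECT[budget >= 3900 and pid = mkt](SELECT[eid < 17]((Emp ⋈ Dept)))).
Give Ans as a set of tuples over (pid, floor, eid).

Emp ⋈ Dept (natural join on budget): {(bio, 3900, 33, 1), (bio, 3900, 33, 3), (bio, 3900, 33, 9), (bio, 3900, 35, 1), (bio, 3900, 35, 3), (bio, 3900, 35, 9), (cs, 8510, 29, 7), (cs, 8510, 29, 9), (eng, 3900, 17, 1), (eng, 3900, 17, 3), (eng, 3900, 17, 9), (mkt, 3900, 5, 1), (mkt, 3900, 5, 3), (mkt, 3900, 5, 9), (ops, 3900, 10, 1), (ops, 3900, 10, 3), (ops, 3900, 10, 9)}
σ[eid < 17]: keep tuples satisfying eid < 17 → {(mkt, 3900, 5, 1), (mkt, 3900, 5, 3), (mkt, 3900, 5, 9), (ops, 3900, 10, 1), (ops, 3900, 10, 3), (ops, 3900, 10, 9)}
σ[budget >= 3900 and pid = mkt]: keep tuples satisfying budget >= 3900 and pid = mkt → {(mkt, 3900, 5, 1), (mkt, 3900, 5, 3), (mkt, 3900, 5, 9)}
Projecting to pid, floor, eid: {(mkt, 1, 5), (mkt, 3, 5), (mkt, 9, 5)}

{(mkt, 1, 5), (mkt, 3, 5), (mkt, 9, 5)}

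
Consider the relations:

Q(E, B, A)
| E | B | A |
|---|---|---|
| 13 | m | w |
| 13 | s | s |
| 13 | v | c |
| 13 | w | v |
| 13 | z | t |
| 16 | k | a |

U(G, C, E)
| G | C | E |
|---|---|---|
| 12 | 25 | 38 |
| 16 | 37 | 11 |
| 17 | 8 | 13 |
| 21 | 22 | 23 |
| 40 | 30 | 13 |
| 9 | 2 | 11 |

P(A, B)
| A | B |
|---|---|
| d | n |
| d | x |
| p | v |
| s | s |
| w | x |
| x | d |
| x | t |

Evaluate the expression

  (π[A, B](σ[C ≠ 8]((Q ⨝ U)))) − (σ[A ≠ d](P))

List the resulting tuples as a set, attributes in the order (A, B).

{(c, v), (t, z), (v, w), (w, m)}

Joining Q and U on E yields {(13, m, w, 17, 8), (13, m, w, 40, 30), (13, s, s, 17, 8), (13, s, s, 40, 30), (13, v, c, 17, 8), (13, v, c, 40, 30), (13, w, v, 17, 8), (13, w, v, 40, 30), (13, z, t, 17, 8), (13, z, t, 40, 30)}.
Selection C ≠ 8: {(13, m, w, 40, 30), (13, s, s, 40, 30), (13, v, c, 40, 30), (13, w, v, 40, 30), (13, z, t, 40, 30)}
π[A, B]: project onto (A, B) → {(c, v), (s, s), (t, z), (v, w), (w, m)}
Selection A ≠ d: {(p, v), (s, s), (w, x), (x, d), (x, t)}
Taking the difference: {(c, v), (t, z), (v, w), (w, m)}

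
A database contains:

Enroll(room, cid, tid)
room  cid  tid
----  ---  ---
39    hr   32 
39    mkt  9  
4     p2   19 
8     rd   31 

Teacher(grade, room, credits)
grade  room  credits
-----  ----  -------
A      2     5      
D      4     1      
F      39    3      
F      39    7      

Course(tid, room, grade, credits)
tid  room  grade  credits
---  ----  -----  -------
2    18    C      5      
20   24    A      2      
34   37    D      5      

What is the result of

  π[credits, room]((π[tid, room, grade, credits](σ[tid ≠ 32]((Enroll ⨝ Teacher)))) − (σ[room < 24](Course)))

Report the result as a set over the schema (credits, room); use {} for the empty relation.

{(1, 4), (3, 39), (7, 39)}

Enroll ⋈ Teacher (natural join on room): {(39, hr, 32, F, 3), (39, hr, 32, F, 7), (39, mkt, 9, F, 3), (39, mkt, 9, F, 7), (4, p2, 19, D, 1)}
Selection tid ≠ 32: {(39, mkt, 9, F, 3), (39, mkt, 9, F, 7), (4, p2, 19, D, 1)}
π_{tid, room, grade, credits} gives {(19, 4, D, 1), (9, 39, F, 3), (9, 39, F, 7)}.
Selection room < 24: {(2, 18, C, 5)}
Difference: {(19, 4, D, 1), (9, 39, F, 3), (9, 39, F, 7)} with {(2, 18, C, 5)} → {(19, 4, D, 1), (9, 39, F, 3), (9, 39, F, 7)}
π_{credits, room} gives {(1, 4), (3, 39), (7, 39)}.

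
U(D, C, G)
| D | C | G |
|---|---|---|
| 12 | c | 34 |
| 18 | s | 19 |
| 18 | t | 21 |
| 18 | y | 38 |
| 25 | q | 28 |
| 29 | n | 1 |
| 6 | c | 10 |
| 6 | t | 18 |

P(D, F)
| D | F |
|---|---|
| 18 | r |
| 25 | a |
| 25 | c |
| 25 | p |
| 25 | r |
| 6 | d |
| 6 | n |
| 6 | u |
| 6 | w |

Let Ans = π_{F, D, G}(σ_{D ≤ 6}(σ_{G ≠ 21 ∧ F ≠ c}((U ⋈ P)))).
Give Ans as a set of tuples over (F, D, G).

Joining U and P on D yields {(18, s, 19, r), (18, t, 21, r), (18, y, 38, r), (25, q, 28, a), (25, q, 28, c), (25, q, 28, p), (25, q, 28, r), (6, c, 10, d), (6, c, 10, n), (6, c, 10, u), (6, c, 10, w), (6, t, 18, d), (6, t, 18, n), (6, t, 18, u), (6, t, 18, w)}.
Selection G ≠ 21 ∧ F ≠ c: {(18, s, 19, r), (18, y, 38, r), (25, q, 28, a), (25, q, 28, p), (25, q, 28, r), (6, c, 10, d), (6, c, 10, n), (6, c, 10, u), (6, c, 10, w), (6, t, 18, d), (6, t, 18, n), (6, t, 18, u), (6, t, 18, w)}
Selection D ≤ 6: {(6, c, 10, d), (6, c, 10, n), (6, c, 10, u), (6, c, 10, w), (6, t, 18, d), (6, t, 18, n), (6, t, 18, u), (6, t, 18, w)}
π[F, D, G]: project onto (F, D, G) → {(d, 6, 10), (d, 6, 18), (n, 6, 10), (n, 6, 18), (u, 6, 10), (u, 6, 18), (w, 6, 10), (w, 6, 18)}

{(d, 6, 10), (d, 6, 18), (n, 6, 10), (n, 6, 18), (u, 6, 10), (u, 6, 18), (w, 6, 10), (w, 6, 18)}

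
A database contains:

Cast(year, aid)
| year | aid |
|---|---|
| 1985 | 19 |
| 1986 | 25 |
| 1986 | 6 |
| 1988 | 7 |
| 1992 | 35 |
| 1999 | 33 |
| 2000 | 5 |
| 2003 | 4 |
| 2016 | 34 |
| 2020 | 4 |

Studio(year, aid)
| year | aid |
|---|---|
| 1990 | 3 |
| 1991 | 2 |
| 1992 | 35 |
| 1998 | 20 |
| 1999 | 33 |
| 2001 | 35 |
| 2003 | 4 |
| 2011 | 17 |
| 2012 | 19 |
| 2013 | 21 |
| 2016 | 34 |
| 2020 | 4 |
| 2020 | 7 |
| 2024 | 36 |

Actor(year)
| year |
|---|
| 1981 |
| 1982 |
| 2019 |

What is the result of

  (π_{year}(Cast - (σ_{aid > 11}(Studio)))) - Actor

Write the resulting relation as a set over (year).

Filtering on aid > 11 leaves {(1992, 35), (1998, 20), (1999, 33), (2001, 35), (2011, 17), (2012, 19), (2013, 21), (2016, 34), (2024, 36)}.
Set difference of the two operands is {(1985, 19), (1986, 25), (1986, 6), (1988, 7), (2000, 5), (2003, 4), (2020, 4)}.
Projecting to year (1 duplicate(s) eliminated): {1985, 1986, 1988, 2000, 2003, 2020}
Set difference of the two operands is {1985, 1986, 1988, 2000, 2003, 2020}.

{1985, 1986, 1988, 2000, 2003, 2020}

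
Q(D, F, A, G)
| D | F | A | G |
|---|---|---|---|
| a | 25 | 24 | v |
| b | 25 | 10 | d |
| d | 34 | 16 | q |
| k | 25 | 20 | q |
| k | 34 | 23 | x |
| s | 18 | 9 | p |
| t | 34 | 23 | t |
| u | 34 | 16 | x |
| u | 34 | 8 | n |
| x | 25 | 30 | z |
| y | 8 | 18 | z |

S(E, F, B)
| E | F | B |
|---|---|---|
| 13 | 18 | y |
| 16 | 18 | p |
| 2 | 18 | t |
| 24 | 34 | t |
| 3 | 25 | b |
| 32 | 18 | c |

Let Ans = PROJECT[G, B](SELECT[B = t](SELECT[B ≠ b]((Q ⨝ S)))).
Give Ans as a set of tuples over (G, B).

{(n, t), (p, t), (q, t), (t, t), (x, t)}

Natural join on F: {(a, 25, 24, v, 3, b), (b, 25, 10, d, 3, b), (d, 34, 16, q, 24, t), (k, 25, 20, q, 3, b), (k, 34, 23, x, 24, t), (s, 18, 9, p, 13, y), (s, 18, 9, p, 16, p), (s, 18, 9, p, 2, t), (s, 18, 9, p, 32, c), (t, 34, 23, t, 24, t), (u, 34, 16, x, 24, t), (u, 34, 8, n, 24, t), (x, 25, 30, z, 3, b)}
Selection B ≠ b: {(d, 34, 16, q, 24, t), (k, 34, 23, x, 24, t), (s, 18, 9, p, 13, y), (s, 18, 9, p, 16, p), (s, 18, 9, p, 2, t), (s, 18, 9, p, 32, c), (t, 34, 23, t, 24, t), (u, 34, 16, x, 24, t), (u, 34, 8, n, 24, t)}
Selection B = t: {(d, 34, 16, q, 24, t), (k, 34, 23, x, 24, t), (s, 18, 9, p, 2, t), (t, 34, 23, t, 24, t), (u, 34, 16, x, 24, t), (u, 34, 8, n, 24, t)}
π_{G, B} gives {(n, t), (p, t), (q, t), (t, t), (x, t)} (1 duplicate(s) eliminated).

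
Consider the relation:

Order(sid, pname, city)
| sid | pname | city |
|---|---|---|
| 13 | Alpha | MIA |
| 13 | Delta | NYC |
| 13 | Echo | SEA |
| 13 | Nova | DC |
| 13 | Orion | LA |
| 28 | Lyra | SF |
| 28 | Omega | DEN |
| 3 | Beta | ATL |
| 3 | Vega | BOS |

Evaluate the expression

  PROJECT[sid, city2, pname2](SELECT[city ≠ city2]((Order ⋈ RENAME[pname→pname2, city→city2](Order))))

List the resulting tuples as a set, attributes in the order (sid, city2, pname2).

ρ[pname→pname2, city→city2]: schema becomes (sid, pname2, city2); tuples unchanged.
Joining Order and RENAME[pname→pname2, city→city2](Order) on sid yields {(13, Alpha, MIA, Alpha, MIA), (13, Alpha, MIA, Delta, NYC), (13, Alpha, MIA, Echo, SEA), (13, Alpha, MIA, Nova, DC), (13, Alpha, MIA, Orion, LA), (13, Delta, NYC, Alpha, MIA), (13, Delta, NYC, Delta, NYC), (13, Delta, NYC, Echo, SEA), (13, Delta, NYC, Nova, DC), (13, Delta, NYC, Orion, LA), (13, Echo, SEA, Alpha, MIA), (13, Echo, SEA, Delta, NYC), (13, Echo, SEA, Echo, SEA), (13, Echo, SEA, Nova, DC), (13, Echo, SEA, Orion, LA), (13, Nova, DC, Alpha, MIA), (13, Nova, DC, Delta, NYC), (13, Nova, DC, Echo, SEA), (13, Nova, DC, Nova, DC), (13, Nova, DC, Orion, LA), (13, Orion, LA, Alpha, MIA), (13, Orion, LA, Delta, NYC), (13, Orion, LA, Echo, SEA), (13, Orion, LA, Nova, DC), (13, Orion, LA, Orion, LA), (28, Lyra, SF, Lyra, SF), (28, Lyra, SF, Omega, DEN), (28, Omega, DEN, Lyra, SF), (28, Omega, DEN, Omega, DEN), (3, Beta, ATL, Beta, ATL), (3, Beta, ATL, Vega, BOS), (3, Vega, BOS, Beta, ATL), (3, Vega, BOS, Vega, BOS)}.
σ[city ≠ city2]: keep tuples satisfying city ≠ city2 → {(13, Alpha, MIA, Delta, NYC), (13, Alpha, MIA, Echo, SEA), (13, Alpha, MIA, Nova, DC), (13, Alpha, MIA, Orion, LA), (13, Delta, NYC, Alpha, MIA), (13, Delta, NYC, Echo, SEA), (13, Delta, NYC, Nova, DC), (13, Delta, NYC, Orion, LA), (13, Echo, SEA, Alpha, MIA), (13, Echo, SEA, Delta, NYC), (13, Echo, SEA, Nova, DC), (13, Echo, SEA, Orion, LA), (13, Nova, DC, Alpha, MIA), (13, Nova, DC, Delta, NYC), (13, Nova, DC, Echo, SEA), (13, Nova, DC, Orion, LA), (13, Orion, LA, Alpha, MIA), (13, Orion, LA, Delta, NYC), (13, Orion, LA, Echo, SEA), (13, Orion, LA, Nova, DC), (28, Lyra, SF, Omega, DEN), (28, Omega, DEN, Lyra, SF), (3, Beta, ATL, Vega, BOS), (3, Vega, BOS, Beta, ATL)}
π[sid, city2, pname2]: project onto (sid, city2, pname2) (15 duplicate(s) eliminated) → {(13, DC, Nova), (13, LA, Orion), (13, MIA, Alpha), (13, NYC, Delta), (13, SEA, Echo), (28, DEN, Omega), (28, SF, Lyra), (3, ATL, Beta), (3, BOS, Vega)}

{(13, DC, Nova), (13, LA, Orion), (13, MIA, Alpha), (13, NYC, Delta), (13, SEA, Echo), (28, DEN, Omega), (28, SF, Lyra), (3, ATL, Beta), (3, BOS, Vega)}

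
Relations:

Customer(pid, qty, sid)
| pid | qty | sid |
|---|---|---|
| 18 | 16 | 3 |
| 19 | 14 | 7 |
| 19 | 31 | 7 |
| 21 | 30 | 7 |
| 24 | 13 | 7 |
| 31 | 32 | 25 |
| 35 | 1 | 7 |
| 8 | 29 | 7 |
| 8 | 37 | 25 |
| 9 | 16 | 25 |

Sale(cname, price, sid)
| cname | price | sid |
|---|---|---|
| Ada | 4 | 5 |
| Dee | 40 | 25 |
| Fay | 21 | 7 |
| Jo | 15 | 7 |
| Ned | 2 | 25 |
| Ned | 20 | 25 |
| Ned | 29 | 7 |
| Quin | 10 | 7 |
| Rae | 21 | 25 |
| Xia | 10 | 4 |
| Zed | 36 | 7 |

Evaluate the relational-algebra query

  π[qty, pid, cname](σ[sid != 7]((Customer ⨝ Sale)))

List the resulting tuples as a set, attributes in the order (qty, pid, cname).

Natural join on sid: {(19, 14, 7, Fay, 21), (19, 14, 7, Jo, 15), (19, 14, 7, Ned, 29), (19, 14, 7, Quin, 10), (19, 14, 7, Zed, 36), (19, 31, 7, Fay, 21), (19, 31, 7, Jo, 15), (19, 31, 7, Ned, 29), (19, 31, 7, Quin, 10), (19, 31, 7, Zed, 36), (21, 30, 7, Fay, 21), (21, 30, 7, Jo, 15), (21, 30, 7, Ned, 29), (21, 30, 7, Quin, 10), (21, 30, 7, Zed, 36), (24, 13, 7, Fay, 21), (24, 13, 7, Jo, 15), (24, 13, 7, Ned, 29), (24, 13, 7, Quin, 10), (24, 13, 7, Zed, 36), (31, 32, 25, Dee, 40), (31, 32, 25, Ned, 2), (31, 32, 25, Ned, 20), (31, 32, 25, Rae, 21), (35, 1, 7, Fay, 21), (35, 1, 7, Jo, 15), (35, 1, 7, Ned, 29), (35, 1, 7, Quin, 10), (35, 1, 7, Zed, 36), (8, 29, 7, Fay, 21), (8, 29, 7, Jo, 15), (8, 29, 7, Ned, 29), (8, 29, 7, Quin, 10), (8, 29, 7, Zed, 36), (8, 37, 25, Dee, 40), (8, 37, 25, Ned, 2), (8, 37, 25, Ned, 20), (8, 37, 25, Rae, 21), (9, 16, 25, Dee, 40), (9, 16, 25, Ned, 2), (9, 16, 25, Ned, 20), (9, 16, 25, Rae, 21)}
Filtering on sid != 7 leaves {(31, 32, 25, Dee, 40), (31, 32, 25, Ned, 2), (31, 32, 25, Ned, 20), (31, 32, 25, Rae, 21), (8, 37, 25, Dee, 40), (8, 37, 25, Ned, 2), (8, 37, 25, Ned, 20), (8, 37, 25, Rae, 21), (9, 16, 25, Dee, 40), (9, 16, 25, Ned, 2), (9, 16, 25, Ned, 20), (9, 16, 25, Rae, 21)}.
π_{qty, pid, cname} gives {(16, 9, Dee), (16, 9, Ned), (16, 9, Rae), (32, 31, Dee), (32, 31, Ned), (32, 31, Rae), (37, 8, Dee), (37, 8, Ned), (37, 8, Rae)} (3 duplicate(s) eliminated).

{(16, 9, Dee), (16, 9, Ned), (16, 9, Rae), (32, 31, Dee), (32, 31, Ned), (32, 31, Rae), (37, 8, Dee), (37, 8, Ned), (37, 8, Rae)}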